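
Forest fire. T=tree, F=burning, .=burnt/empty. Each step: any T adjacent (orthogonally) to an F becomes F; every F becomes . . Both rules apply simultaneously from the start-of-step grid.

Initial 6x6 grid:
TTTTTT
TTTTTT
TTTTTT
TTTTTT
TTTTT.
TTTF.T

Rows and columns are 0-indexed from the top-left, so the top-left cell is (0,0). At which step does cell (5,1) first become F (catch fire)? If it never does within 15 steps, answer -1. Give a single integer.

Step 1: cell (5,1)='T' (+2 fires, +1 burnt)
Step 2: cell (5,1)='F' (+4 fires, +2 burnt)
  -> target ignites at step 2
Step 3: cell (5,1)='.' (+5 fires, +4 burnt)
Step 4: cell (5,1)='.' (+6 fires, +5 burnt)
Step 5: cell (5,1)='.' (+6 fires, +6 burnt)
Step 6: cell (5,1)='.' (+5 fires, +6 burnt)
Step 7: cell (5,1)='.' (+3 fires, +5 burnt)
Step 8: cell (5,1)='.' (+1 fires, +3 burnt)
Step 9: cell (5,1)='.' (+0 fires, +1 burnt)
  fire out at step 9

2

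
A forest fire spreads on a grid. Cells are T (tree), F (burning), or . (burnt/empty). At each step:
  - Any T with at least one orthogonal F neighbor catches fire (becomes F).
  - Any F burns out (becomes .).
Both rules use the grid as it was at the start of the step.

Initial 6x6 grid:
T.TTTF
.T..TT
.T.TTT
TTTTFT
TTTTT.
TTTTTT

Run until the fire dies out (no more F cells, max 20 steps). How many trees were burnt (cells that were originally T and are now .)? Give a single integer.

Answer: 26

Derivation:
Step 1: +6 fires, +2 burnt (F count now 6)
Step 2: +7 fires, +6 burnt (F count now 7)
Step 3: +5 fires, +7 burnt (F count now 5)
Step 4: +4 fires, +5 burnt (F count now 4)
Step 5: +3 fires, +4 burnt (F count now 3)
Step 6: +1 fires, +3 burnt (F count now 1)
Step 7: +0 fires, +1 burnt (F count now 0)
Fire out after step 7
Initially T: 27, now '.': 35
Total burnt (originally-T cells now '.'): 26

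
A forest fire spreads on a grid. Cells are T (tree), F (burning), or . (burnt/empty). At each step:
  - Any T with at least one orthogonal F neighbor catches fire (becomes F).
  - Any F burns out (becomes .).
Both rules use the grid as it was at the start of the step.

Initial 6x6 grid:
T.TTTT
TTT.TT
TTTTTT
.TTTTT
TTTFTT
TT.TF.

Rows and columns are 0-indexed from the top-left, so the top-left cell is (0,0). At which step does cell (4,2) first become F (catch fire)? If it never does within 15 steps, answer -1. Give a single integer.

Step 1: cell (4,2)='F' (+4 fires, +2 burnt)
  -> target ignites at step 1
Step 2: cell (4,2)='.' (+5 fires, +4 burnt)
Step 3: cell (4,2)='.' (+6 fires, +5 burnt)
Step 4: cell (4,2)='.' (+5 fires, +6 burnt)
Step 5: cell (4,2)='.' (+5 fires, +5 burnt)
Step 6: cell (4,2)='.' (+3 fires, +5 burnt)
Step 7: cell (4,2)='.' (+1 fires, +3 burnt)
Step 8: cell (4,2)='.' (+0 fires, +1 burnt)
  fire out at step 8

1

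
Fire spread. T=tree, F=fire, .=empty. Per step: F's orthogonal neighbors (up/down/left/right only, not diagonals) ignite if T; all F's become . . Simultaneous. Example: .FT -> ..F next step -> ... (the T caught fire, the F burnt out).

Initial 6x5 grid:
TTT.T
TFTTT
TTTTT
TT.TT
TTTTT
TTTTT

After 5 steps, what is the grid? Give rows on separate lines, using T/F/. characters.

Step 1: 4 trees catch fire, 1 burn out
  TFT.T
  F.FTT
  TFTTT
  TT.TT
  TTTTT
  TTTTT
Step 2: 6 trees catch fire, 4 burn out
  F.F.T
  ...FT
  F.FTT
  TF.TT
  TTTTT
  TTTTT
Step 3: 4 trees catch fire, 6 burn out
  ....T
  ....F
  ...FT
  F..TT
  TFTTT
  TTTTT
Step 4: 6 trees catch fire, 4 burn out
  ....F
  .....
  ....F
  ...FT
  F.FTT
  TFTTT
Step 5: 4 trees catch fire, 6 burn out
  .....
  .....
  .....
  ....F
  ...FT
  F.FTT

.....
.....
.....
....F
...FT
F.FTT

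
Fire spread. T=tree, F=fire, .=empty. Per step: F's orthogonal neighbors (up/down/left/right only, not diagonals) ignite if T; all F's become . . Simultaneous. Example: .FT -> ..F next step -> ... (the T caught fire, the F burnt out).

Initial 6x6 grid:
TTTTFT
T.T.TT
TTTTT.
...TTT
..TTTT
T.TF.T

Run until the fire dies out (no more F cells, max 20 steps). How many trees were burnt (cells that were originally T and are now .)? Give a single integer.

Step 1: +5 fires, +2 burnt (F count now 5)
Step 2: +6 fires, +5 burnt (F count now 6)
Step 3: +5 fires, +6 burnt (F count now 5)
Step 4: +4 fires, +5 burnt (F count now 4)
Step 5: +2 fires, +4 burnt (F count now 2)
Step 6: +1 fires, +2 burnt (F count now 1)
Step 7: +0 fires, +1 burnt (F count now 0)
Fire out after step 7
Initially T: 24, now '.': 35
Total burnt (originally-T cells now '.'): 23

Answer: 23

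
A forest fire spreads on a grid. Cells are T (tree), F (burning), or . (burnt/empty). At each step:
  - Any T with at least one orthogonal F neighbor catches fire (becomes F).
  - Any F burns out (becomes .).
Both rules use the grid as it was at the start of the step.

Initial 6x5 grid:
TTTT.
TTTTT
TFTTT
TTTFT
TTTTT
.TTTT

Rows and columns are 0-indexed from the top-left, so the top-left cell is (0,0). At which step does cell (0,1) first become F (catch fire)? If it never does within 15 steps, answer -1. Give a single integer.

Step 1: cell (0,1)='T' (+8 fires, +2 burnt)
Step 2: cell (0,1)='F' (+10 fires, +8 burnt)
  -> target ignites at step 2
Step 3: cell (0,1)='.' (+8 fires, +10 burnt)
Step 4: cell (0,1)='.' (+0 fires, +8 burnt)
  fire out at step 4

2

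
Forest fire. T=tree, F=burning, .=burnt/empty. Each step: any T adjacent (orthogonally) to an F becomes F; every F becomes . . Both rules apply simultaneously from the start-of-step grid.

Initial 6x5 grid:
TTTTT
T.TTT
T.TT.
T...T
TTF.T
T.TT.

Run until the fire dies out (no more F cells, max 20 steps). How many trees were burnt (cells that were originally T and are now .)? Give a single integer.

Step 1: +2 fires, +1 burnt (F count now 2)
Step 2: +2 fires, +2 burnt (F count now 2)
Step 3: +2 fires, +2 burnt (F count now 2)
Step 4: +1 fires, +2 burnt (F count now 1)
Step 5: +1 fires, +1 burnt (F count now 1)
Step 6: +1 fires, +1 burnt (F count now 1)
Step 7: +1 fires, +1 burnt (F count now 1)
Step 8: +1 fires, +1 burnt (F count now 1)
Step 9: +2 fires, +1 burnt (F count now 2)
Step 10: +3 fires, +2 burnt (F count now 3)
Step 11: +2 fires, +3 burnt (F count now 2)
Step 12: +0 fires, +2 burnt (F count now 0)
Fire out after step 12
Initially T: 20, now '.': 28
Total burnt (originally-T cells now '.'): 18

Answer: 18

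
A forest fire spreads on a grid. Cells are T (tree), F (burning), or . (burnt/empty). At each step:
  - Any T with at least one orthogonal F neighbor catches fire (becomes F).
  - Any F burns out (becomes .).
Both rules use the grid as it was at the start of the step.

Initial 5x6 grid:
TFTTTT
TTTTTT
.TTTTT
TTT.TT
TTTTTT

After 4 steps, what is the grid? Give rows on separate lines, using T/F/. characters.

Step 1: 3 trees catch fire, 1 burn out
  F.FTTT
  TFTTTT
  .TTTTT
  TTT.TT
  TTTTTT
Step 2: 4 trees catch fire, 3 burn out
  ...FTT
  F.FTTT
  .FTTTT
  TTT.TT
  TTTTTT
Step 3: 4 trees catch fire, 4 burn out
  ....FT
  ...FTT
  ..FTTT
  TFT.TT
  TTTTTT
Step 4: 6 trees catch fire, 4 burn out
  .....F
  ....FT
  ...FTT
  F.F.TT
  TFTTTT

.....F
....FT
...FTT
F.F.TT
TFTTTT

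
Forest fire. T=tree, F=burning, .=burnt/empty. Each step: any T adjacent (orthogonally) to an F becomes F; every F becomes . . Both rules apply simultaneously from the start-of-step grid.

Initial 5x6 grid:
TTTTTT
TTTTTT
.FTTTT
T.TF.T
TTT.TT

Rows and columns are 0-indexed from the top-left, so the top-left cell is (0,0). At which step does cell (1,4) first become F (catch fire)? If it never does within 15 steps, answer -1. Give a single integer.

Step 1: cell (1,4)='T' (+4 fires, +2 burnt)
Step 2: cell (1,4)='T' (+6 fires, +4 burnt)
Step 3: cell (1,4)='F' (+6 fires, +6 burnt)
  -> target ignites at step 3
Step 4: cell (1,4)='.' (+4 fires, +6 burnt)
Step 5: cell (1,4)='.' (+3 fires, +4 burnt)
Step 6: cell (1,4)='.' (+1 fires, +3 burnt)
Step 7: cell (1,4)='.' (+0 fires, +1 burnt)
  fire out at step 7

3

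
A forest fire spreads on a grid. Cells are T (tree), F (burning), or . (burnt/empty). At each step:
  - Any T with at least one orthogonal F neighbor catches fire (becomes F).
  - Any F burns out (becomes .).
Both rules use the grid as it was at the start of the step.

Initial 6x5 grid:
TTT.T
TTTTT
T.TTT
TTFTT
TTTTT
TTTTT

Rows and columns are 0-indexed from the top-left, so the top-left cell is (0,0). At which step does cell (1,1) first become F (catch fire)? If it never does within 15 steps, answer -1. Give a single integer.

Step 1: cell (1,1)='T' (+4 fires, +1 burnt)
Step 2: cell (1,1)='T' (+7 fires, +4 burnt)
Step 3: cell (1,1)='F' (+9 fires, +7 burnt)
  -> target ignites at step 3
Step 4: cell (1,1)='.' (+5 fires, +9 burnt)
Step 5: cell (1,1)='.' (+2 fires, +5 burnt)
Step 6: cell (1,1)='.' (+0 fires, +2 burnt)
  fire out at step 6

3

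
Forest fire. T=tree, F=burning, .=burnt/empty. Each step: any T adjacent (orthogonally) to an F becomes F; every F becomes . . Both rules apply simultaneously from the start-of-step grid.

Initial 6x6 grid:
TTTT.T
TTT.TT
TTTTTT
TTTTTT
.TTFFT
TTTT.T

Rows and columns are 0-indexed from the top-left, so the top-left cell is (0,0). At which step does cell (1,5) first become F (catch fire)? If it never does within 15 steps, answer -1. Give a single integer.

Step 1: cell (1,5)='T' (+5 fires, +2 burnt)
Step 2: cell (1,5)='T' (+7 fires, +5 burnt)
Step 3: cell (1,5)='T' (+5 fires, +7 burnt)
Step 4: cell (1,5)='F' (+5 fires, +5 burnt)
  -> target ignites at step 4
Step 5: cell (1,5)='.' (+4 fires, +5 burnt)
Step 6: cell (1,5)='.' (+3 fires, +4 burnt)
Step 7: cell (1,5)='.' (+1 fires, +3 burnt)
Step 8: cell (1,5)='.' (+0 fires, +1 burnt)
  fire out at step 8

4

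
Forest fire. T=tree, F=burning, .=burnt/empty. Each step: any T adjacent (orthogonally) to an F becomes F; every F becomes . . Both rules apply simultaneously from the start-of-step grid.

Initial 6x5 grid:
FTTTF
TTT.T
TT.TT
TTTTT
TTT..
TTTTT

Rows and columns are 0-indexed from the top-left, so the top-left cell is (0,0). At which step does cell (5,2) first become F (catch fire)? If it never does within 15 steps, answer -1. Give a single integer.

Step 1: cell (5,2)='T' (+4 fires, +2 burnt)
Step 2: cell (5,2)='T' (+4 fires, +4 burnt)
Step 3: cell (5,2)='T' (+5 fires, +4 burnt)
Step 4: cell (5,2)='T' (+3 fires, +5 burnt)
Step 5: cell (5,2)='T' (+3 fires, +3 burnt)
Step 6: cell (5,2)='T' (+2 fires, +3 burnt)
Step 7: cell (5,2)='F' (+1 fires, +2 burnt)
  -> target ignites at step 7
Step 8: cell (5,2)='.' (+1 fires, +1 burnt)
Step 9: cell (5,2)='.' (+1 fires, +1 burnt)
Step 10: cell (5,2)='.' (+0 fires, +1 burnt)
  fire out at step 10

7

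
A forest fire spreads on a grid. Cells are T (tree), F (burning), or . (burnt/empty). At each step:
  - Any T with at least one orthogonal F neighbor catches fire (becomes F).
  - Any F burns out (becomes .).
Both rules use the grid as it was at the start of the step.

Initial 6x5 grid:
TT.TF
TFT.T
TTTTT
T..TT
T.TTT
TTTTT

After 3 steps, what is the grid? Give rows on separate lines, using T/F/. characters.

Step 1: 6 trees catch fire, 2 burn out
  TF.F.
  F.F.F
  TFTTT
  T..TT
  T.TTT
  TTTTT
Step 2: 4 trees catch fire, 6 burn out
  F....
  .....
  F.FTF
  T..TT
  T.TTT
  TTTTT
Step 3: 3 trees catch fire, 4 burn out
  .....
  .....
  ...F.
  F..TF
  T.TTT
  TTTTT

.....
.....
...F.
F..TF
T.TTT
TTTTT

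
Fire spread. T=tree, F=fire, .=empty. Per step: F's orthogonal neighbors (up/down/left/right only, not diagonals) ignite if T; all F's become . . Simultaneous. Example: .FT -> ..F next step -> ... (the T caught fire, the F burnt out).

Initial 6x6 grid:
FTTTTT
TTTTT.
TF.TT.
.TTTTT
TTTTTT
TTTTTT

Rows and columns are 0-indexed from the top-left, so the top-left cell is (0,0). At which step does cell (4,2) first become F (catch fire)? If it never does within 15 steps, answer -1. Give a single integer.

Step 1: cell (4,2)='T' (+5 fires, +2 burnt)
Step 2: cell (4,2)='T' (+4 fires, +5 burnt)
Step 3: cell (4,2)='F' (+6 fires, +4 burnt)
  -> target ignites at step 3
Step 4: cell (4,2)='.' (+7 fires, +6 burnt)
Step 5: cell (4,2)='.' (+5 fires, +7 burnt)
Step 6: cell (4,2)='.' (+2 fires, +5 burnt)
Step 7: cell (4,2)='.' (+1 fires, +2 burnt)
Step 8: cell (4,2)='.' (+0 fires, +1 burnt)
  fire out at step 8

3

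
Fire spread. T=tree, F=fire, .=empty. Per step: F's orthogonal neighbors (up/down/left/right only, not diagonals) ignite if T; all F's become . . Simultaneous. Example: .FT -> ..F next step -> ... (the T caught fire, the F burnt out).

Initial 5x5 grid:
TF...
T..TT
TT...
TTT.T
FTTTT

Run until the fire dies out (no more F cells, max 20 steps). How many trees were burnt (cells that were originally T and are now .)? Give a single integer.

Step 1: +3 fires, +2 burnt (F count now 3)
Step 2: +4 fires, +3 burnt (F count now 4)
Step 3: +3 fires, +4 burnt (F count now 3)
Step 4: +1 fires, +3 burnt (F count now 1)
Step 5: +1 fires, +1 burnt (F count now 1)
Step 6: +0 fires, +1 burnt (F count now 0)
Fire out after step 6
Initially T: 14, now '.': 23
Total burnt (originally-T cells now '.'): 12

Answer: 12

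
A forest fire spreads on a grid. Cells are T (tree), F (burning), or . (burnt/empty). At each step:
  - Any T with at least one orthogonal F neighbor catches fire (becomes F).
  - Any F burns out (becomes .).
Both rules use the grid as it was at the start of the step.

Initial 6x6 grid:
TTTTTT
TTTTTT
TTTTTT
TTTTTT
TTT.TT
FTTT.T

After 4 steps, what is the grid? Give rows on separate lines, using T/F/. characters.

Step 1: 2 trees catch fire, 1 burn out
  TTTTTT
  TTTTTT
  TTTTTT
  TTTTTT
  FTT.TT
  .FTT.T
Step 2: 3 trees catch fire, 2 burn out
  TTTTTT
  TTTTTT
  TTTTTT
  FTTTTT
  .FT.TT
  ..FT.T
Step 3: 4 trees catch fire, 3 burn out
  TTTTTT
  TTTTTT
  FTTTTT
  .FTTTT
  ..F.TT
  ...F.T
Step 4: 3 trees catch fire, 4 burn out
  TTTTTT
  FTTTTT
  .FTTTT
  ..FTTT
  ....TT
  .....T

TTTTTT
FTTTTT
.FTTTT
..FTTT
....TT
.....T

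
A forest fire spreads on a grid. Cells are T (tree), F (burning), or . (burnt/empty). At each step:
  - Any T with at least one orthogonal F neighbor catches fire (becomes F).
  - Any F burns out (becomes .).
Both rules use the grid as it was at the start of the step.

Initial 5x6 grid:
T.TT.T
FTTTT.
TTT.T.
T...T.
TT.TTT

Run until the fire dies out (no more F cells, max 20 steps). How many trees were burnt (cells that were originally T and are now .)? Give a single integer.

Step 1: +3 fires, +1 burnt (F count now 3)
Step 2: +3 fires, +3 burnt (F count now 3)
Step 3: +4 fires, +3 burnt (F count now 4)
Step 4: +3 fires, +4 burnt (F count now 3)
Step 5: +1 fires, +3 burnt (F count now 1)
Step 6: +1 fires, +1 burnt (F count now 1)
Step 7: +1 fires, +1 burnt (F count now 1)
Step 8: +2 fires, +1 burnt (F count now 2)
Step 9: +0 fires, +2 burnt (F count now 0)
Fire out after step 9
Initially T: 19, now '.': 29
Total burnt (originally-T cells now '.'): 18

Answer: 18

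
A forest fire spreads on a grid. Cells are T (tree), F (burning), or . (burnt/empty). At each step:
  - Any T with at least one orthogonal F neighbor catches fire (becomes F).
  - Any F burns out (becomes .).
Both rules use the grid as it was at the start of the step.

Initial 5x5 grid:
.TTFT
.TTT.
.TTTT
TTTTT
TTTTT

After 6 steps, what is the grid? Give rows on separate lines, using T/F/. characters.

Step 1: 3 trees catch fire, 1 burn out
  .TF.F
  .TTF.
  .TTTT
  TTTTT
  TTTTT
Step 2: 3 trees catch fire, 3 burn out
  .F...
  .TF..
  .TTFT
  TTTTT
  TTTTT
Step 3: 4 trees catch fire, 3 burn out
  .....
  .F...
  .TF.F
  TTTFT
  TTTTT
Step 4: 4 trees catch fire, 4 burn out
  .....
  .....
  .F...
  TTF.F
  TTTFT
Step 5: 3 trees catch fire, 4 burn out
  .....
  .....
  .....
  TF...
  TTF.F
Step 6: 2 trees catch fire, 3 burn out
  .....
  .....
  .....
  F....
  TF...

.....
.....
.....
F....
TF...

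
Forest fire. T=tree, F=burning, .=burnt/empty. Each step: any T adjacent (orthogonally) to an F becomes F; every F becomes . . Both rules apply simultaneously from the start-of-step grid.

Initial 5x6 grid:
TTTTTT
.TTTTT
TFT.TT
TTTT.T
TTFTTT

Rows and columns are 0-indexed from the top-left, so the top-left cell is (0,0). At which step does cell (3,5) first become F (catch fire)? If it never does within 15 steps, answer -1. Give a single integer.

Step 1: cell (3,5)='T' (+7 fires, +2 burnt)
Step 2: cell (3,5)='T' (+6 fires, +7 burnt)
Step 3: cell (3,5)='T' (+4 fires, +6 burnt)
Step 4: cell (3,5)='F' (+3 fires, +4 burnt)
  -> target ignites at step 4
Step 5: cell (3,5)='.' (+4 fires, +3 burnt)
Step 6: cell (3,5)='.' (+1 fires, +4 burnt)
Step 7: cell (3,5)='.' (+0 fires, +1 burnt)
  fire out at step 7

4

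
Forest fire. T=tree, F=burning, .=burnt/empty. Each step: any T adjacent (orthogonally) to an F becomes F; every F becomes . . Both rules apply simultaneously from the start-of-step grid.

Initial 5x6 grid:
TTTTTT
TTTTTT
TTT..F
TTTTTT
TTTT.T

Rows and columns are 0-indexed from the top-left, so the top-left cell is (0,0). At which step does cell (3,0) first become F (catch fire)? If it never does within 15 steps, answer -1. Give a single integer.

Step 1: cell (3,0)='T' (+2 fires, +1 burnt)
Step 2: cell (3,0)='T' (+4 fires, +2 burnt)
Step 3: cell (3,0)='T' (+3 fires, +4 burnt)
Step 4: cell (3,0)='T' (+4 fires, +3 burnt)
Step 5: cell (3,0)='T' (+5 fires, +4 burnt)
Step 6: cell (3,0)='F' (+5 fires, +5 burnt)
  -> target ignites at step 6
Step 7: cell (3,0)='.' (+3 fires, +5 burnt)
Step 8: cell (3,0)='.' (+0 fires, +3 burnt)
  fire out at step 8

6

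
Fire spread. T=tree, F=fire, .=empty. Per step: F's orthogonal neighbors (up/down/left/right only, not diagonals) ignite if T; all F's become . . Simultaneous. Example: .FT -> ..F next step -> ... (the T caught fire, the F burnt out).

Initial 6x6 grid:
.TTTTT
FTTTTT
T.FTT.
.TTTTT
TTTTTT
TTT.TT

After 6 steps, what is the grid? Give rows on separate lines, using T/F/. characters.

Step 1: 5 trees catch fire, 2 burn out
  .TTTTT
  .FFTTT
  F..FT.
  .TFTTT
  TTTTTT
  TTT.TT
Step 2: 7 trees catch fire, 5 burn out
  .FFTTT
  ...FTT
  ....F.
  .F.FTT
  TTFTTT
  TTT.TT
Step 3: 6 trees catch fire, 7 burn out
  ...FTT
  ....FT
  ......
  ....FT
  TF.FTT
  TTF.TT
Step 4: 6 trees catch fire, 6 burn out
  ....FT
  .....F
  ......
  .....F
  F...FT
  TF..TT
Step 5: 4 trees catch fire, 6 burn out
  .....F
  ......
  ......
  ......
  .....F
  F...FT
Step 6: 1 trees catch fire, 4 burn out
  ......
  ......
  ......
  ......
  ......
  .....F

......
......
......
......
......
.....F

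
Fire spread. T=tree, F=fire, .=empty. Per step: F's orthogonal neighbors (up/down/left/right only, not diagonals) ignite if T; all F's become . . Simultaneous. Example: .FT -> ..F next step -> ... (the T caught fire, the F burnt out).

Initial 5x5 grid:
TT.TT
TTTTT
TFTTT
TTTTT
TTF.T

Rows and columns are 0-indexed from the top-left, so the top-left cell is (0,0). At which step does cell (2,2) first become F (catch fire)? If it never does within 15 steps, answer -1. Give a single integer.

Step 1: cell (2,2)='F' (+6 fires, +2 burnt)
  -> target ignites at step 1
Step 2: cell (2,2)='.' (+7 fires, +6 burnt)
Step 3: cell (2,2)='.' (+4 fires, +7 burnt)
Step 4: cell (2,2)='.' (+3 fires, +4 burnt)
Step 5: cell (2,2)='.' (+1 fires, +3 burnt)
Step 6: cell (2,2)='.' (+0 fires, +1 burnt)
  fire out at step 6

1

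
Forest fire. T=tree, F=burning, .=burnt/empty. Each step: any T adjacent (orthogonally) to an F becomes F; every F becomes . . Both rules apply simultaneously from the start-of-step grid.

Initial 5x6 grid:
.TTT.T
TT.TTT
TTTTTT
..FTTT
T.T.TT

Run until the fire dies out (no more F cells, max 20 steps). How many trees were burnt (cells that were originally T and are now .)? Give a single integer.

Step 1: +3 fires, +1 burnt (F count now 3)
Step 2: +3 fires, +3 burnt (F count now 3)
Step 3: +6 fires, +3 burnt (F count now 6)
Step 4: +6 fires, +6 burnt (F count now 6)
Step 5: +2 fires, +6 burnt (F count now 2)
Step 6: +1 fires, +2 burnt (F count now 1)
Step 7: +0 fires, +1 burnt (F count now 0)
Fire out after step 7
Initially T: 22, now '.': 29
Total burnt (originally-T cells now '.'): 21

Answer: 21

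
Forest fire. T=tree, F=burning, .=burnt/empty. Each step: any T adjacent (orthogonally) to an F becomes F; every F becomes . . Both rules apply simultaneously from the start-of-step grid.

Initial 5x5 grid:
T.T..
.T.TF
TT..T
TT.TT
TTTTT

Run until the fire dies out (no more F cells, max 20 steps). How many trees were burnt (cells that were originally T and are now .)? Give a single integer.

Answer: 14

Derivation:
Step 1: +2 fires, +1 burnt (F count now 2)
Step 2: +1 fires, +2 burnt (F count now 1)
Step 3: +2 fires, +1 burnt (F count now 2)
Step 4: +1 fires, +2 burnt (F count now 1)
Step 5: +1 fires, +1 burnt (F count now 1)
Step 6: +1 fires, +1 burnt (F count now 1)
Step 7: +2 fires, +1 burnt (F count now 2)
Step 8: +2 fires, +2 burnt (F count now 2)
Step 9: +2 fires, +2 burnt (F count now 2)
Step 10: +0 fires, +2 burnt (F count now 0)
Fire out after step 10
Initially T: 16, now '.': 23
Total burnt (originally-T cells now '.'): 14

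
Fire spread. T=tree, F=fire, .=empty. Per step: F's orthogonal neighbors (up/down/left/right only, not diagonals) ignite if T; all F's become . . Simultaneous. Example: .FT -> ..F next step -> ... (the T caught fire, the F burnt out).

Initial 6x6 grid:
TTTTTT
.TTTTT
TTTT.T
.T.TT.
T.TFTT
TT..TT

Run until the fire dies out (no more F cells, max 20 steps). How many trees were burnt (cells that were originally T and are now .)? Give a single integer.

Answer: 24

Derivation:
Step 1: +3 fires, +1 burnt (F count now 3)
Step 2: +4 fires, +3 burnt (F count now 4)
Step 3: +3 fires, +4 burnt (F count now 3)
Step 4: +4 fires, +3 burnt (F count now 4)
Step 5: +6 fires, +4 burnt (F count now 6)
Step 6: +3 fires, +6 burnt (F count now 3)
Step 7: +1 fires, +3 burnt (F count now 1)
Step 8: +0 fires, +1 burnt (F count now 0)
Fire out after step 8
Initially T: 27, now '.': 33
Total burnt (originally-T cells now '.'): 24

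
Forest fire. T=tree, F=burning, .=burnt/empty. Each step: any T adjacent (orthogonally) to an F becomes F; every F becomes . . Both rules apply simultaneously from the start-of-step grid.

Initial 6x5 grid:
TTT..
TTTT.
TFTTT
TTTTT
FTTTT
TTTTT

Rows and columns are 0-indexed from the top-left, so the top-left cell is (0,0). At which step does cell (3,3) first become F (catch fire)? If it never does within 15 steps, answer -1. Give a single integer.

Step 1: cell (3,3)='T' (+7 fires, +2 burnt)
Step 2: cell (3,3)='T' (+7 fires, +7 burnt)
Step 3: cell (3,3)='F' (+7 fires, +7 burnt)
  -> target ignites at step 3
Step 4: cell (3,3)='.' (+3 fires, +7 burnt)
Step 5: cell (3,3)='.' (+1 fires, +3 burnt)
Step 6: cell (3,3)='.' (+0 fires, +1 burnt)
  fire out at step 6

3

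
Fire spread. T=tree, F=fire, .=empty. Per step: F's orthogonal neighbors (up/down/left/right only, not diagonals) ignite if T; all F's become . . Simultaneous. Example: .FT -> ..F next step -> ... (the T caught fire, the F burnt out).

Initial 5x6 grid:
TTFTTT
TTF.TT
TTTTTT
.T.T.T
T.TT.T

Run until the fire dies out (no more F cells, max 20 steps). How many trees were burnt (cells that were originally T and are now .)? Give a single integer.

Answer: 21

Derivation:
Step 1: +4 fires, +2 burnt (F count now 4)
Step 2: +5 fires, +4 burnt (F count now 5)
Step 3: +6 fires, +5 burnt (F count now 6)
Step 4: +3 fires, +6 burnt (F count now 3)
Step 5: +2 fires, +3 burnt (F count now 2)
Step 6: +1 fires, +2 burnt (F count now 1)
Step 7: +0 fires, +1 burnt (F count now 0)
Fire out after step 7
Initially T: 22, now '.': 29
Total burnt (originally-T cells now '.'): 21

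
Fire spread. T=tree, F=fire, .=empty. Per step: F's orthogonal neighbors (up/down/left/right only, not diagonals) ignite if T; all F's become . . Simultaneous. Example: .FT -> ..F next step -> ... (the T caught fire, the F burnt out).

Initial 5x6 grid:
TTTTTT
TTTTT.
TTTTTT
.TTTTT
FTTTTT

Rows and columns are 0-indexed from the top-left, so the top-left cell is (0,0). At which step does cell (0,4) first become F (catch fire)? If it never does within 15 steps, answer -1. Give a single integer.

Step 1: cell (0,4)='T' (+1 fires, +1 burnt)
Step 2: cell (0,4)='T' (+2 fires, +1 burnt)
Step 3: cell (0,4)='T' (+3 fires, +2 burnt)
Step 4: cell (0,4)='T' (+5 fires, +3 burnt)
Step 5: cell (0,4)='T' (+6 fires, +5 burnt)
Step 6: cell (0,4)='T' (+5 fires, +6 burnt)
Step 7: cell (0,4)='T' (+3 fires, +5 burnt)
Step 8: cell (0,4)='F' (+1 fires, +3 burnt)
  -> target ignites at step 8
Step 9: cell (0,4)='.' (+1 fires, +1 burnt)
Step 10: cell (0,4)='.' (+0 fires, +1 burnt)
  fire out at step 10

8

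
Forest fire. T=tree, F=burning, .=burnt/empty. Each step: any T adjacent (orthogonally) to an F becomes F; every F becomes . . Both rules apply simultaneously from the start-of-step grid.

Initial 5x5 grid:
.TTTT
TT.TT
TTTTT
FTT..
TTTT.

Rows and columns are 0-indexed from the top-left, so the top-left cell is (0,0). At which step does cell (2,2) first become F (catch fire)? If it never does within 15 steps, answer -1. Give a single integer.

Step 1: cell (2,2)='T' (+3 fires, +1 burnt)
Step 2: cell (2,2)='T' (+4 fires, +3 burnt)
Step 3: cell (2,2)='F' (+3 fires, +4 burnt)
  -> target ignites at step 3
Step 4: cell (2,2)='.' (+3 fires, +3 burnt)
Step 5: cell (2,2)='.' (+3 fires, +3 burnt)
Step 6: cell (2,2)='.' (+2 fires, +3 burnt)
Step 7: cell (2,2)='.' (+1 fires, +2 burnt)
Step 8: cell (2,2)='.' (+0 fires, +1 burnt)
  fire out at step 8

3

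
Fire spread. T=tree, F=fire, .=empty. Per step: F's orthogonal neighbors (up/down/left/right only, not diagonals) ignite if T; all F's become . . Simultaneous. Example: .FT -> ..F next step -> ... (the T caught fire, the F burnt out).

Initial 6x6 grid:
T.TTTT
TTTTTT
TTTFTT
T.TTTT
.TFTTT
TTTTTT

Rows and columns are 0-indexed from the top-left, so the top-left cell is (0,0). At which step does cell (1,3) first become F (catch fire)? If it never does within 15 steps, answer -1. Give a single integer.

Step 1: cell (1,3)='F' (+8 fires, +2 burnt)
  -> target ignites at step 1
Step 2: cell (1,3)='.' (+9 fires, +8 burnt)
Step 3: cell (1,3)='.' (+9 fires, +9 burnt)
Step 4: cell (1,3)='.' (+4 fires, +9 burnt)
Step 5: cell (1,3)='.' (+1 fires, +4 burnt)
Step 6: cell (1,3)='.' (+0 fires, +1 burnt)
  fire out at step 6

1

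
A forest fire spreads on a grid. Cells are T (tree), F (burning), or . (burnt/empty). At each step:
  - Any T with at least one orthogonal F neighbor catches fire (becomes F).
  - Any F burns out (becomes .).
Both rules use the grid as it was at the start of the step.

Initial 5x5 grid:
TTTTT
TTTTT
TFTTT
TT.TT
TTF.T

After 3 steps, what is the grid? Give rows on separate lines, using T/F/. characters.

Step 1: 5 trees catch fire, 2 burn out
  TTTTT
  TFTTT
  F.FTT
  TF.TT
  TF..T
Step 2: 6 trees catch fire, 5 burn out
  TFTTT
  F.FTT
  ...FT
  F..TT
  F...T
Step 3: 5 trees catch fire, 6 burn out
  F.FTT
  ...FT
  ....F
  ...FT
  ....T

F.FTT
...FT
....F
...FT
....T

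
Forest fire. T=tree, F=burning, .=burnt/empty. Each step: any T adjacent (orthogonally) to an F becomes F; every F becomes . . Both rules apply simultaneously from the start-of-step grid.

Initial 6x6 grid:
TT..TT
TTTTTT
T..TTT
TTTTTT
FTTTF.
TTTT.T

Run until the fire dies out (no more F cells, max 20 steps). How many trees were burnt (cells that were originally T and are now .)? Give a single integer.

Answer: 27

Derivation:
Step 1: +5 fires, +2 burnt (F count now 5)
Step 2: +8 fires, +5 burnt (F count now 8)
Step 3: +6 fires, +8 burnt (F count now 6)
Step 4: +5 fires, +6 burnt (F count now 5)
Step 5: +3 fires, +5 burnt (F count now 3)
Step 6: +0 fires, +3 burnt (F count now 0)
Fire out after step 6
Initially T: 28, now '.': 35
Total burnt (originally-T cells now '.'): 27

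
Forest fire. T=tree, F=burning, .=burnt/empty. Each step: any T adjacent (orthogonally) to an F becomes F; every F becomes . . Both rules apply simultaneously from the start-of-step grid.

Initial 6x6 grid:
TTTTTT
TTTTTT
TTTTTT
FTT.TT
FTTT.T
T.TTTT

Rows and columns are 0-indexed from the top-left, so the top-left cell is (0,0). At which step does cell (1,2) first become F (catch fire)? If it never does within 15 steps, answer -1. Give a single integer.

Step 1: cell (1,2)='T' (+4 fires, +2 burnt)
Step 2: cell (1,2)='T' (+4 fires, +4 burnt)
Step 3: cell (1,2)='T' (+5 fires, +4 burnt)
Step 4: cell (1,2)='F' (+4 fires, +5 burnt)
  -> target ignites at step 4
Step 5: cell (1,2)='.' (+4 fires, +4 burnt)
Step 6: cell (1,2)='.' (+5 fires, +4 burnt)
Step 7: cell (1,2)='.' (+4 fires, +5 burnt)
Step 8: cell (1,2)='.' (+1 fires, +4 burnt)
Step 9: cell (1,2)='.' (+0 fires, +1 burnt)
  fire out at step 9

4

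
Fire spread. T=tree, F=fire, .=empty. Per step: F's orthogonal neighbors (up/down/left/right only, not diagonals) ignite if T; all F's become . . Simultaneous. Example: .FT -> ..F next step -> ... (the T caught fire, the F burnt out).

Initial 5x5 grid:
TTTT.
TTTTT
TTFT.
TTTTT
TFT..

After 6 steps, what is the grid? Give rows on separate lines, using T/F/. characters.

Step 1: 7 trees catch fire, 2 burn out
  TTTT.
  TTFTT
  TF.F.
  TFFTT
  F.F..
Step 2: 6 trees catch fire, 7 burn out
  TTFT.
  TF.FT
  F....
  F..FT
  .....
Step 3: 5 trees catch fire, 6 burn out
  TF.F.
  F...F
  .....
  ....F
  .....
Step 4: 1 trees catch fire, 5 burn out
  F....
  .....
  .....
  .....
  .....
Step 5: 0 trees catch fire, 1 burn out
  .....
  .....
  .....
  .....
  .....
Step 6: 0 trees catch fire, 0 burn out
  .....
  .....
  .....
  .....
  .....

.....
.....
.....
.....
.....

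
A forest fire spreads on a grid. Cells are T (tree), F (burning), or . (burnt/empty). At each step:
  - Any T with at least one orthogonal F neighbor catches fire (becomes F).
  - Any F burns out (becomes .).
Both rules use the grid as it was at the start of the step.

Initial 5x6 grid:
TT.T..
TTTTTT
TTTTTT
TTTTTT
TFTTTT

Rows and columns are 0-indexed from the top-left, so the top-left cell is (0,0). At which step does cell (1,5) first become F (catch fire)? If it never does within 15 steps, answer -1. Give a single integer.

Step 1: cell (1,5)='T' (+3 fires, +1 burnt)
Step 2: cell (1,5)='T' (+4 fires, +3 burnt)
Step 3: cell (1,5)='T' (+5 fires, +4 burnt)
Step 4: cell (1,5)='T' (+6 fires, +5 burnt)
Step 5: cell (1,5)='T' (+4 fires, +6 burnt)
Step 6: cell (1,5)='T' (+3 fires, +4 burnt)
Step 7: cell (1,5)='F' (+1 fires, +3 burnt)
  -> target ignites at step 7
Step 8: cell (1,5)='.' (+0 fires, +1 burnt)
  fire out at step 8

7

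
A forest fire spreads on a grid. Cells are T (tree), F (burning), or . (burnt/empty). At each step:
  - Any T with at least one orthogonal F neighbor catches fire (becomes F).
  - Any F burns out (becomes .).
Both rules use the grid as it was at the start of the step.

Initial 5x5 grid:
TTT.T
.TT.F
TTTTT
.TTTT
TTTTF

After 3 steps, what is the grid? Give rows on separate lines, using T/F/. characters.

Step 1: 4 trees catch fire, 2 burn out
  TTT.F
  .TT..
  TTTTF
  .TTTF
  TTTF.
Step 2: 3 trees catch fire, 4 burn out
  TTT..
  .TT..
  TTTF.
  .TTF.
  TTF..
Step 3: 3 trees catch fire, 3 burn out
  TTT..
  .TT..
  TTF..
  .TF..
  TF...

TTT..
.TT..
TTF..
.TF..
TF...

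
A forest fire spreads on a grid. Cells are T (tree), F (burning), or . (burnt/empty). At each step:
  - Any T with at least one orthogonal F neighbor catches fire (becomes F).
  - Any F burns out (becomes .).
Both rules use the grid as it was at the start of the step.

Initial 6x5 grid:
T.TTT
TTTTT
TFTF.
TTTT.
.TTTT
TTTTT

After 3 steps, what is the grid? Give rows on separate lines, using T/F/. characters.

Step 1: 6 trees catch fire, 2 burn out
  T.TTT
  TFTFT
  F.F..
  TFTF.
  .TTTT
  TTTTT
Step 2: 8 trees catch fire, 6 burn out
  T.TFT
  F.F.F
  .....
  F.F..
  .FTFT
  TTTTT
Step 3: 7 trees catch fire, 8 burn out
  F.F.F
  .....
  .....
  .....
  ..F.F
  TFTFT

F.F.F
.....
.....
.....
..F.F
TFTFT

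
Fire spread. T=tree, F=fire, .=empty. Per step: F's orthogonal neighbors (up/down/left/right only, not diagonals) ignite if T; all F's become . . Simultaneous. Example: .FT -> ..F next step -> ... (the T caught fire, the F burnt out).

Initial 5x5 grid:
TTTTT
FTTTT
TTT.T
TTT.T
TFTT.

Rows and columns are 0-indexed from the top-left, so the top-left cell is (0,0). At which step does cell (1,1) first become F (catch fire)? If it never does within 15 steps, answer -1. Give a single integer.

Step 1: cell (1,1)='F' (+6 fires, +2 burnt)
  -> target ignites at step 1
Step 2: cell (1,1)='.' (+6 fires, +6 burnt)
Step 3: cell (1,1)='.' (+3 fires, +6 burnt)
Step 4: cell (1,1)='.' (+2 fires, +3 burnt)
Step 5: cell (1,1)='.' (+2 fires, +2 burnt)
Step 6: cell (1,1)='.' (+1 fires, +2 burnt)
Step 7: cell (1,1)='.' (+0 fires, +1 burnt)
  fire out at step 7

1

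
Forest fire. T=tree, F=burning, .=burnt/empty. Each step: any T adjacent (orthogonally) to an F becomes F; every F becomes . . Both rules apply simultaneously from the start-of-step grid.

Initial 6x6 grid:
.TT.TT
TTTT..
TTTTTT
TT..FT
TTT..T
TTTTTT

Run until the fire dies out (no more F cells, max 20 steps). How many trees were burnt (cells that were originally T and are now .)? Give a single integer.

Step 1: +2 fires, +1 burnt (F count now 2)
Step 2: +3 fires, +2 burnt (F count now 3)
Step 3: +3 fires, +3 burnt (F count now 3)
Step 4: +3 fires, +3 burnt (F count now 3)
Step 5: +5 fires, +3 burnt (F count now 5)
Step 6: +5 fires, +5 burnt (F count now 5)
Step 7: +3 fires, +5 burnt (F count now 3)
Step 8: +1 fires, +3 burnt (F count now 1)
Step 9: +0 fires, +1 burnt (F count now 0)
Fire out after step 9
Initially T: 27, now '.': 34
Total burnt (originally-T cells now '.'): 25

Answer: 25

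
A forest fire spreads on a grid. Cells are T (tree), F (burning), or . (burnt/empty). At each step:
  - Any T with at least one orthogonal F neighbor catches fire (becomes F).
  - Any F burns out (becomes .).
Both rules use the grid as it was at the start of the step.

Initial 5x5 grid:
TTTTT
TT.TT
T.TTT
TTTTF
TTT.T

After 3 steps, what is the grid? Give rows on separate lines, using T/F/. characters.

Step 1: 3 trees catch fire, 1 burn out
  TTTTT
  TT.TT
  T.TTF
  TTTF.
  TTT.F
Step 2: 3 trees catch fire, 3 burn out
  TTTTT
  TT.TF
  T.TF.
  TTF..
  TTT..
Step 3: 5 trees catch fire, 3 burn out
  TTTTF
  TT.F.
  T.F..
  TF...
  TTF..

TTTTF
TT.F.
T.F..
TF...
TTF..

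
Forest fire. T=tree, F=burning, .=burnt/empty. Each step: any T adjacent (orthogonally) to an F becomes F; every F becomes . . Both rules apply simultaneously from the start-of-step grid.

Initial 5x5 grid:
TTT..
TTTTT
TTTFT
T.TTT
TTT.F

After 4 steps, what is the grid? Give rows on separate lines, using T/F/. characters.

Step 1: 5 trees catch fire, 2 burn out
  TTT..
  TTTFT
  TTF.F
  T.TFF
  TTT..
Step 2: 4 trees catch fire, 5 burn out
  TTT..
  TTF.F
  TF...
  T.F..
  TTT..
Step 3: 4 trees catch fire, 4 burn out
  TTF..
  TF...
  F....
  T....
  TTF..
Step 4: 4 trees catch fire, 4 burn out
  TF...
  F....
  .....
  F....
  TF...

TF...
F....
.....
F....
TF...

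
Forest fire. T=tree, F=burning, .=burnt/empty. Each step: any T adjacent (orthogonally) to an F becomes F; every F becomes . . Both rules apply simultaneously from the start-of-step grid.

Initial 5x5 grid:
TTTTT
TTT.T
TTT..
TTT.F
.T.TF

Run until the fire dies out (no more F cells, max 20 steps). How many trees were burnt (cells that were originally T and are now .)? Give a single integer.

Step 1: +1 fires, +2 burnt (F count now 1)
Step 2: +0 fires, +1 burnt (F count now 0)
Fire out after step 2
Initially T: 17, now '.': 9
Total burnt (originally-T cells now '.'): 1

Answer: 1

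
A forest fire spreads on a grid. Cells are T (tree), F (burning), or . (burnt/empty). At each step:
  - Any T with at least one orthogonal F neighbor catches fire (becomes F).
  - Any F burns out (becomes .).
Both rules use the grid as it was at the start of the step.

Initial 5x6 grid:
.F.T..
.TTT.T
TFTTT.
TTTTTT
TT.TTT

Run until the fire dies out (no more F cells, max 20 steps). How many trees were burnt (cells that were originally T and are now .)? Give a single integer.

Step 1: +4 fires, +2 burnt (F count now 4)
Step 2: +5 fires, +4 burnt (F count now 5)
Step 3: +4 fires, +5 burnt (F count now 4)
Step 4: +3 fires, +4 burnt (F count now 3)
Step 5: +2 fires, +3 burnt (F count now 2)
Step 6: +1 fires, +2 burnt (F count now 1)
Step 7: +0 fires, +1 burnt (F count now 0)
Fire out after step 7
Initially T: 20, now '.': 29
Total burnt (originally-T cells now '.'): 19

Answer: 19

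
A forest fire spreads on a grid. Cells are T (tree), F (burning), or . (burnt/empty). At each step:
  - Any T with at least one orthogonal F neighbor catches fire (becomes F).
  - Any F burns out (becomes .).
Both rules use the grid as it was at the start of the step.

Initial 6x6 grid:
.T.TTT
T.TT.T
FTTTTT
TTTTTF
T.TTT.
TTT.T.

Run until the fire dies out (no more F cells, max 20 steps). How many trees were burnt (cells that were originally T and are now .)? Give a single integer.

Answer: 25

Derivation:
Step 1: +5 fires, +2 burnt (F count now 5)
Step 2: +7 fires, +5 burnt (F count now 7)
Step 3: +7 fires, +7 burnt (F count now 7)
Step 4: +4 fires, +7 burnt (F count now 4)
Step 5: +2 fires, +4 burnt (F count now 2)
Step 6: +0 fires, +2 burnt (F count now 0)
Fire out after step 6
Initially T: 26, now '.': 35
Total burnt (originally-T cells now '.'): 25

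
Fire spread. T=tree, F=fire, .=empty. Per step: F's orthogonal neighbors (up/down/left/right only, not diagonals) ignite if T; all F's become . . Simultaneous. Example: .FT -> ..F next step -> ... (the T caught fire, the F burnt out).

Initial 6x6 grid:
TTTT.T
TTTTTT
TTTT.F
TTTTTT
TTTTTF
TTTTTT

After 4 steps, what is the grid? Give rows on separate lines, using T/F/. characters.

Step 1: 4 trees catch fire, 2 burn out
  TTTT.T
  TTTTTF
  TTTT..
  TTTTTF
  TTTTF.
  TTTTTF
Step 2: 5 trees catch fire, 4 burn out
  TTTT.F
  TTTTF.
  TTTT..
  TTTTF.
  TTTF..
  TTTTF.
Step 3: 4 trees catch fire, 5 burn out
  TTTT..
  TTTF..
  TTTT..
  TTTF..
  TTF...
  TTTF..
Step 4: 6 trees catch fire, 4 burn out
  TTTF..
  TTF...
  TTTF..
  TTF...
  TF....
  TTF...

TTTF..
TTF...
TTTF..
TTF...
TF....
TTF...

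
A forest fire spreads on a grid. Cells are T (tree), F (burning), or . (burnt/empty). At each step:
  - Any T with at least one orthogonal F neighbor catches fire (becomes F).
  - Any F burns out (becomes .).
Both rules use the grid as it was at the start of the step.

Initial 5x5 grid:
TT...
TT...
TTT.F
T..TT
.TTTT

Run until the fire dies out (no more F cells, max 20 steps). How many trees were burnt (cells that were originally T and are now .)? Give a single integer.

Step 1: +1 fires, +1 burnt (F count now 1)
Step 2: +2 fires, +1 burnt (F count now 2)
Step 3: +1 fires, +2 burnt (F count now 1)
Step 4: +1 fires, +1 burnt (F count now 1)
Step 5: +1 fires, +1 burnt (F count now 1)
Step 6: +0 fires, +1 burnt (F count now 0)
Fire out after step 6
Initially T: 14, now '.': 17
Total burnt (originally-T cells now '.'): 6

Answer: 6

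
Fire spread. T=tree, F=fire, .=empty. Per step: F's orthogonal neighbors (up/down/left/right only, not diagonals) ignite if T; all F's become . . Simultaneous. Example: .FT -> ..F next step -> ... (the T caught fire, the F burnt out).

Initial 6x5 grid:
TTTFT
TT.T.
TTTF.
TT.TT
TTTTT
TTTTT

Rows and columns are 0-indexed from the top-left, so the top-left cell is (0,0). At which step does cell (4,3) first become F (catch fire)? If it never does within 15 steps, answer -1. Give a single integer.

Step 1: cell (4,3)='T' (+5 fires, +2 burnt)
Step 2: cell (4,3)='F' (+4 fires, +5 burnt)
  -> target ignites at step 2
Step 3: cell (4,3)='.' (+7 fires, +4 burnt)
Step 4: cell (4,3)='.' (+5 fires, +7 burnt)
Step 5: cell (4,3)='.' (+2 fires, +5 burnt)
Step 6: cell (4,3)='.' (+1 fires, +2 burnt)
Step 7: cell (4,3)='.' (+0 fires, +1 burnt)
  fire out at step 7

2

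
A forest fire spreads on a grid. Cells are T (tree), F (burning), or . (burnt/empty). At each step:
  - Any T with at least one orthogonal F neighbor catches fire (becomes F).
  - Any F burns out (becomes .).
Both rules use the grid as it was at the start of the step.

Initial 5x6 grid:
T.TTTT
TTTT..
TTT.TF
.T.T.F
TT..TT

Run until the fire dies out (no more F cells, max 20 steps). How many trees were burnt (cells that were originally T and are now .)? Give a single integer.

Answer: 3

Derivation:
Step 1: +2 fires, +2 burnt (F count now 2)
Step 2: +1 fires, +2 burnt (F count now 1)
Step 3: +0 fires, +1 burnt (F count now 0)
Fire out after step 3
Initially T: 19, now '.': 14
Total burnt (originally-T cells now '.'): 3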